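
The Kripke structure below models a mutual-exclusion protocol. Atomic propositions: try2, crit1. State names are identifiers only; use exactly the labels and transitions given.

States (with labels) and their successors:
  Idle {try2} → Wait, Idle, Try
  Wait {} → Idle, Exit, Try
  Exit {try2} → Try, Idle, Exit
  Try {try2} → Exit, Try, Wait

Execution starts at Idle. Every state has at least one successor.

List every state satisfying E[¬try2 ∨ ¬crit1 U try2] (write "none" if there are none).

States satisfying ¬try2 ∨ ¬crit1: {Idle, Wait, Exit, Try}.
States satisfying try2: {Idle, Exit, Try}.
States satisfying E[¬try2 ∨ ¬crit1 U try2]: {Idle, Wait, Exit, Try}.

{Idle, Wait, Exit, Try}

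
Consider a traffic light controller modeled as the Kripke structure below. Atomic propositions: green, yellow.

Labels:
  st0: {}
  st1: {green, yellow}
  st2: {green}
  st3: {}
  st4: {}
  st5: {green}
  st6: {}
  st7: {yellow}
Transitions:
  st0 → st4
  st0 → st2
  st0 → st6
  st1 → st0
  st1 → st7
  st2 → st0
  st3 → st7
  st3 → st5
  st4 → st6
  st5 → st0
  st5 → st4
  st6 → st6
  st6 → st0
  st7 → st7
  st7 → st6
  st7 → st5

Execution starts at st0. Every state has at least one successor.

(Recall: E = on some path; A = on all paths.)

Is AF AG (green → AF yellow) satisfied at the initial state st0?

States satisfying AG (green → AF yellow): ∅.
States satisfying AF AG (green → AF yellow): ∅.
There is a path from st0 along which AG (green → AF yellow) never holds.
st0 ∉ Sat(AF AG (green → AF yellow)).

Does not hold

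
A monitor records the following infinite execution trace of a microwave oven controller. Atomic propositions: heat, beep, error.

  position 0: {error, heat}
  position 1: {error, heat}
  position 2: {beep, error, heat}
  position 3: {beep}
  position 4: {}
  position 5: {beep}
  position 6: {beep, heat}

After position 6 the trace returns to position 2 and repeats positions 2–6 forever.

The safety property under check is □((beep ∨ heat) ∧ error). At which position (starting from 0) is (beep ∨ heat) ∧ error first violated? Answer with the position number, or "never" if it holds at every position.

Check (beep ∨ heat) ∧ error at each position in order: 0 ✓, 1 ✓, 2 ✓.
At position 3 the labels are {beep}, so (beep ∨ heat) ∧ error is false there. This is the first violation.

3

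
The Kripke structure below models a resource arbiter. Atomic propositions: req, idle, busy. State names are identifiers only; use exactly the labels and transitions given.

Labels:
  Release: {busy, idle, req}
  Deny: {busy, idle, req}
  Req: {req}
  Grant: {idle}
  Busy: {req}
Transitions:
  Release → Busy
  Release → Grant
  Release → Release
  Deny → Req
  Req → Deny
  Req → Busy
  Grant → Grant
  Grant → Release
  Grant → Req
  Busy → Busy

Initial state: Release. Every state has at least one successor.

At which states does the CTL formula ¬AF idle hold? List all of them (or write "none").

States satisfying idle: {Release, Deny, Grant}.
States satisfying AF idle: {Release, Deny, Grant}.
States satisfying ¬AF idle: {Req, Busy}.

{Req, Busy}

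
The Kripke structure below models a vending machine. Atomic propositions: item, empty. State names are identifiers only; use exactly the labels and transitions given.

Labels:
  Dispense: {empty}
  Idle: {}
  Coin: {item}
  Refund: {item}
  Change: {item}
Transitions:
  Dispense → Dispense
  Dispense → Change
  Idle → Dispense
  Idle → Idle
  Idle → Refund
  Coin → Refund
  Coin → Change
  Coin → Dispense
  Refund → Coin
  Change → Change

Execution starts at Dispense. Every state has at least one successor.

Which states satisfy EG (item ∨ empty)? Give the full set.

{Dispense, Coin, Refund, Change}

States satisfying item ∨ empty: {Dispense, Coin, Refund, Change}.
States satisfying EG (item ∨ empty): {Dispense, Coin, Refund, Change}.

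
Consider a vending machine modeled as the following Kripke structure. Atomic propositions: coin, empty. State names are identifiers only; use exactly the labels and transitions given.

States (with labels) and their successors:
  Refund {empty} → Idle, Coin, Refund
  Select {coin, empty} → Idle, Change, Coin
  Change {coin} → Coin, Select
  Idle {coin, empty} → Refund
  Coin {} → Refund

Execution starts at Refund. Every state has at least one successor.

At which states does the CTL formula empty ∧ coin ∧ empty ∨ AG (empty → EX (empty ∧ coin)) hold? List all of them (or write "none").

States satisfying coin ∧ empty: {Select, Idle}.
States satisfying empty ∧ coin ∧ empty: {Select, Idle}.
States satisfying empty → EX (empty ∧ coin): {Refund, Select, Change, Coin}.
States satisfying AG (empty → EX (empty ∧ coin)): ∅.
States satisfying empty ∧ coin ∧ empty ∨ AG (empty → EX (empty ∧ coin)): {Select, Idle}.

{Select, Idle}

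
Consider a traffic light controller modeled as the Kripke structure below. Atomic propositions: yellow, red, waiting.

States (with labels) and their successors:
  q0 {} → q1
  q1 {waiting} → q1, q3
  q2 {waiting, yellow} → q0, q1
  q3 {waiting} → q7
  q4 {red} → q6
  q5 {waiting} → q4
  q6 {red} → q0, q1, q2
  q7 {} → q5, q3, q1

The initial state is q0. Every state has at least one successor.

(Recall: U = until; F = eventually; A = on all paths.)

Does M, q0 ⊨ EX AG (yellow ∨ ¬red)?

States satisfying AG (yellow ∨ ¬red): ∅.
States satisfying EX AG (yellow ∨ ¬red): ∅.
No suitable path/successor from q0 witnesses the formula.
q0 ∉ Sat(EX AG (yellow ∨ ¬red)).

No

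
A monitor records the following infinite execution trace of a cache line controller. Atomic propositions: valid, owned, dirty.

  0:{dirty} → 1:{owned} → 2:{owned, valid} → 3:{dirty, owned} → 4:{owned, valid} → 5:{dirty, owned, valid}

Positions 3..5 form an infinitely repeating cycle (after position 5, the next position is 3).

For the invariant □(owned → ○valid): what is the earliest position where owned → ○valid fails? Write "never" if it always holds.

2

Check owned → ○valid at each position in order: 0 ✓, 1 ✓.
At position 2 the labels are {owned, valid} and the next position 3 has {dirty, owned}, so owned → ○valid is false there. This is the first violation.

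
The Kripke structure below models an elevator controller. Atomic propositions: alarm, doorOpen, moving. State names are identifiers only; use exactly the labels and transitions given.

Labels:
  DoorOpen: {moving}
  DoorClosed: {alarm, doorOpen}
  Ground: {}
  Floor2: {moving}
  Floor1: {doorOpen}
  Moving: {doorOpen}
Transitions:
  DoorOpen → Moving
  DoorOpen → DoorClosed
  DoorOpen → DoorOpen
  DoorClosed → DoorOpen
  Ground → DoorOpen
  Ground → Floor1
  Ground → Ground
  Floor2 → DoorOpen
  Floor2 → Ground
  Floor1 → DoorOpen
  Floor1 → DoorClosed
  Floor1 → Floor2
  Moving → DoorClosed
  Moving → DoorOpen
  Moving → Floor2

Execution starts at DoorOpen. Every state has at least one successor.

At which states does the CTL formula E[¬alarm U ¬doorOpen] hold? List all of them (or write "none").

States satisfying ¬alarm: {DoorOpen, Ground, Floor2, Floor1, Moving}.
States satisfying ¬doorOpen: {DoorOpen, Ground, Floor2}.
States satisfying E[¬alarm U ¬doorOpen]: {DoorOpen, Ground, Floor2, Floor1, Moving}.

{DoorOpen, Ground, Floor2, Floor1, Moving}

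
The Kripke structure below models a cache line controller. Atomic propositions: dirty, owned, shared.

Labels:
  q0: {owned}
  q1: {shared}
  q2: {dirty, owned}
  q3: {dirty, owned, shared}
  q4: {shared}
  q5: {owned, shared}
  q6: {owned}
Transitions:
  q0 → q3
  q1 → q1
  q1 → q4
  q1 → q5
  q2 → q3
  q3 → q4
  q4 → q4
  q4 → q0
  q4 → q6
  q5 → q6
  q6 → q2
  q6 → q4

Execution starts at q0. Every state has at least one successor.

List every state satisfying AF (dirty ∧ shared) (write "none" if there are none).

States satisfying dirty ∧ shared: {q3}.
States satisfying AF (dirty ∧ shared): {q0, q2, q3}.

{q0, q2, q3}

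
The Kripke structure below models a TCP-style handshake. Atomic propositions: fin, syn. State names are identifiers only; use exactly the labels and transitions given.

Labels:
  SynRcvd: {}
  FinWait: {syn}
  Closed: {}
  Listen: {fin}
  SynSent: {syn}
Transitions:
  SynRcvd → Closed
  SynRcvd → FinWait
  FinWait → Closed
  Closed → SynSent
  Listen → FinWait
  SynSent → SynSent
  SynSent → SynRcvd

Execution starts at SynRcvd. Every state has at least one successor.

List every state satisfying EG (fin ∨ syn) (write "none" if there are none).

{SynSent}

States satisfying fin ∨ syn: {FinWait, Listen, SynSent}.
States satisfying EG (fin ∨ syn): {SynSent}.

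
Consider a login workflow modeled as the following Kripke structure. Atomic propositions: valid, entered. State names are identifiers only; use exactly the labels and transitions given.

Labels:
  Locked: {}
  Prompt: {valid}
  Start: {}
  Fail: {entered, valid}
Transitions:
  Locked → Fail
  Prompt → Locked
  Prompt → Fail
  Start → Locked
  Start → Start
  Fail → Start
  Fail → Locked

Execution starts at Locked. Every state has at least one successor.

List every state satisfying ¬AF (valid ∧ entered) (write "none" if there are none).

{Start}

States satisfying valid ∧ entered: {Fail}.
States satisfying AF (valid ∧ entered): {Locked, Prompt, Fail}.
States satisfying ¬AF (valid ∧ entered): {Start}.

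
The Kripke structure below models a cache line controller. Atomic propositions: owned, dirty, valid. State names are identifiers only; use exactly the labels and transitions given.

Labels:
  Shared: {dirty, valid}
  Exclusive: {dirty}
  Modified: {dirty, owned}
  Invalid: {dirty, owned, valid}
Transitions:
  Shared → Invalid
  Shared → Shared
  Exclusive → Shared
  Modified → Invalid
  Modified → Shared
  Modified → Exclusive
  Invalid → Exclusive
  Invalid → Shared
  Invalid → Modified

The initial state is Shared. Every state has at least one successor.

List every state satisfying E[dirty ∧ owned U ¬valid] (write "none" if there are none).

{Exclusive, Modified, Invalid}

States satisfying dirty ∧ owned: {Modified, Invalid}.
States satisfying ¬valid: {Exclusive, Modified}.
States satisfying E[dirty ∧ owned U ¬valid]: {Exclusive, Modified, Invalid}.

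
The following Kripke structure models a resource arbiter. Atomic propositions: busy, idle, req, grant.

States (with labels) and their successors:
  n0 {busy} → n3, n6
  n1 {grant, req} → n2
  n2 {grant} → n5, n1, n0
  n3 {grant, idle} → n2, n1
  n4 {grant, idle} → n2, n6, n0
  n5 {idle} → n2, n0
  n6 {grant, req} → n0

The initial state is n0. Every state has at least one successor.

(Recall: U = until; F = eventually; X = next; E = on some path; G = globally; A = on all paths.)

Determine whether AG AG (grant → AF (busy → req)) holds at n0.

States satisfying AG (grant → AF (busy → req)): {n0, n1, n2, n3, n4, n5, n6}.
States satisfying AG AG (grant → AF (busy → req)): {n0, n1, n2, n3, n4, n5, n6}.
Every state reachable from n0 satisfies AG (grant → AF (busy → req)).
n0 ∈ Sat(AG AG (grant → AF (busy → req))).

Yes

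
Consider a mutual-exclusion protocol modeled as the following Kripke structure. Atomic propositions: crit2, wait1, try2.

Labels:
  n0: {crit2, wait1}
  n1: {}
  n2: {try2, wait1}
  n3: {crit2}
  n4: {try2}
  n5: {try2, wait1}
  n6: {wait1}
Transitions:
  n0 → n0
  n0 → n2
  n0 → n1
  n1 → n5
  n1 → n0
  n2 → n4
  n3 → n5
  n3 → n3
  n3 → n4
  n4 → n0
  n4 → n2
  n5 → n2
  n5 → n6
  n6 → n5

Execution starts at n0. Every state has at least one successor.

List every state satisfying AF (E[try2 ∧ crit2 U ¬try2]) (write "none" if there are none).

{n0, n1, n3, n6}

States satisfying E[try2 ∧ crit2 U ¬try2]: {n0, n1, n3, n6}.
States satisfying AF (E[try2 ∧ crit2 U ¬try2]): {n0, n1, n3, n6}.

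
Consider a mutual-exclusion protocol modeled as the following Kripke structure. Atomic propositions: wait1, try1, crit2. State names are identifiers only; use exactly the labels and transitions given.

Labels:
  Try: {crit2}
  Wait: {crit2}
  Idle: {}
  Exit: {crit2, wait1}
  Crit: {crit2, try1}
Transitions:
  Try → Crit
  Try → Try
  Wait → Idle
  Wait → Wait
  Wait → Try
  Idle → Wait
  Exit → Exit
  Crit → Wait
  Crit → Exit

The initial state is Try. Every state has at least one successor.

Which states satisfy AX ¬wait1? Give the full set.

{Try, Wait, Idle}

States satisfying ¬wait1: {Try, Wait, Idle, Crit}.
States satisfying AX ¬wait1: {Try, Wait, Idle}.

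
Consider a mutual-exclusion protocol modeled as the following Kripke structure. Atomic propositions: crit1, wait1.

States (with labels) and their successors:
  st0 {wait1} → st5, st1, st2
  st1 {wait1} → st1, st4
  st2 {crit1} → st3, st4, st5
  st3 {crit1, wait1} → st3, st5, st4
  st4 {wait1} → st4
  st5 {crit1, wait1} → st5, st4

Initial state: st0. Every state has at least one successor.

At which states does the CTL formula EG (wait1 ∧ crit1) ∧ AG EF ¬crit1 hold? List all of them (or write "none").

{st3, st5}

States satisfying wait1 ∧ crit1: {st3, st5}.
States satisfying EG (wait1 ∧ crit1): {st3, st5}.
States satisfying EF ¬crit1: {st0, st1, st2, st3, st4, st5}.
States satisfying AG EF ¬crit1: {st0, st1, st2, st3, st4, st5}.
States satisfying EG (wait1 ∧ crit1) ∧ AG EF ¬crit1: {st3, st5}.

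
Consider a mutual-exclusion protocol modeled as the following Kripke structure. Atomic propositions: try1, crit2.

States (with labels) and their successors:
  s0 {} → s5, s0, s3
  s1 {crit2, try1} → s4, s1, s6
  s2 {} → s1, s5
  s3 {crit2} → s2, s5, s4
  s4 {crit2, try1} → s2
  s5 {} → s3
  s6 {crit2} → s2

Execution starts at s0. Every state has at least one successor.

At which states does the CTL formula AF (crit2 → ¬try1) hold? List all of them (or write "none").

States satisfying crit2 → ¬try1: {s0, s2, s3, s5, s6}.
States satisfying AF (crit2 → ¬try1): {s0, s2, s3, s4, s5, s6}.

{s0, s2, s3, s4, s5, s6}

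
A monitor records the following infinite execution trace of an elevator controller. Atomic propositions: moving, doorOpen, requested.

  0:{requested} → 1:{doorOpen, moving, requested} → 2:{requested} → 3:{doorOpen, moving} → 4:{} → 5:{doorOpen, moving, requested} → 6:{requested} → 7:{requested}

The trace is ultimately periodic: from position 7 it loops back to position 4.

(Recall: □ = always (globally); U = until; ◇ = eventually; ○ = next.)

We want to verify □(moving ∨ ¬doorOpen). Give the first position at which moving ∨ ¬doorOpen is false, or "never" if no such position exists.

moving ∨ ¬doorOpen holds at every position 0..7, and those are all the positions the trace ever visits, so the invariant □(moving ∨ ¬doorOpen) is never violated.

never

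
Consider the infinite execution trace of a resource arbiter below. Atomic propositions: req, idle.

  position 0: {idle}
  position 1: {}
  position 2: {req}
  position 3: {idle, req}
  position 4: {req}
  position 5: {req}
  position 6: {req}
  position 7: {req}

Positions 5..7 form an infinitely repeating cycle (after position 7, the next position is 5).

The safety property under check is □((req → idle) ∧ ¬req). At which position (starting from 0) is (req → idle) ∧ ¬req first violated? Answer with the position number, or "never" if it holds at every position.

Check (req → idle) ∧ ¬req at each position in order: 0 ✓, 1 ✓.
At position 2 the labels are {req}, so (req → idle) ∧ ¬req is false there. This is the first violation.

2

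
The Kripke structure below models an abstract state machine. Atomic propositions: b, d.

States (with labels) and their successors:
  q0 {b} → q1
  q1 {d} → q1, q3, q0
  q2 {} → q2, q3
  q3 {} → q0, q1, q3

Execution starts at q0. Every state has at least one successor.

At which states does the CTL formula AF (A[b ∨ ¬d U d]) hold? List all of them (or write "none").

States satisfying A[b ∨ ¬d U d]: {q0, q1}.
States satisfying AF (A[b ∨ ¬d U d]): {q0, q1}.

{q0, q1}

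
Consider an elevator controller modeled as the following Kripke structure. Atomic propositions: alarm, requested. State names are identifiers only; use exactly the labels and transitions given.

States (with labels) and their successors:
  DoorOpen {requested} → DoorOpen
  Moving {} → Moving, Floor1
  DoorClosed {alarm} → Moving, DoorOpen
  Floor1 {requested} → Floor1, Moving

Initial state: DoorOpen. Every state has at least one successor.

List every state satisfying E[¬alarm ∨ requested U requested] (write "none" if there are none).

{DoorOpen, Moving, Floor1}

States satisfying ¬alarm ∨ requested: {DoorOpen, Moving, Floor1}.
States satisfying requested: {DoorOpen, Floor1}.
States satisfying E[¬alarm ∨ requested U requested]: {DoorOpen, Moving, Floor1}.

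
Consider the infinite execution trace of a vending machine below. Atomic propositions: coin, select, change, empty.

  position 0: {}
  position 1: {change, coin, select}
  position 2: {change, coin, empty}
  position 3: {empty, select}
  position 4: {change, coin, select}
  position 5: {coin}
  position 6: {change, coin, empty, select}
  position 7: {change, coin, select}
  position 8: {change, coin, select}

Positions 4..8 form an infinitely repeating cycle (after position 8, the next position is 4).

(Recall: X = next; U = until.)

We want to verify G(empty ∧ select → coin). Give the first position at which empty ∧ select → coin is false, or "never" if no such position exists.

3

Check empty ∧ select → coin at each position in order: 0 ✓, 1 ✓, 2 ✓.
At position 3 the labels are {empty, select}, so empty ∧ select → coin is false there. This is the first violation.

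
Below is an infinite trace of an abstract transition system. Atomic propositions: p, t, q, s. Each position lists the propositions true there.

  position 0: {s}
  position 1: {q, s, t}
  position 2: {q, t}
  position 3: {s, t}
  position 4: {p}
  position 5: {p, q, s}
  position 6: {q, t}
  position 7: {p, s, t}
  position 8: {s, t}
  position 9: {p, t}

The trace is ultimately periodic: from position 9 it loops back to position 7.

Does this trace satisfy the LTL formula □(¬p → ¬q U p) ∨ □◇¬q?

Holds

¬p → ¬q U p must hold at every position from 0 onward. It fails at position 0, so □(¬p → ¬q U p) is false.
Positions where ¬p holds: 0, 1, 2, 3, 6, 8.
Check ¬q U p at each: 0→fails, 1→fails, 2→fails, 3→ok, 6→fails, 8→ok.
◇¬q holds at every position 0..9, and those are all positions ever visited, so □◇¬q holds.
At position 0: □(¬p → ¬q U p) is false; □◇¬q is true; so □(¬p → ¬q U p) ∨ □◇¬q is true.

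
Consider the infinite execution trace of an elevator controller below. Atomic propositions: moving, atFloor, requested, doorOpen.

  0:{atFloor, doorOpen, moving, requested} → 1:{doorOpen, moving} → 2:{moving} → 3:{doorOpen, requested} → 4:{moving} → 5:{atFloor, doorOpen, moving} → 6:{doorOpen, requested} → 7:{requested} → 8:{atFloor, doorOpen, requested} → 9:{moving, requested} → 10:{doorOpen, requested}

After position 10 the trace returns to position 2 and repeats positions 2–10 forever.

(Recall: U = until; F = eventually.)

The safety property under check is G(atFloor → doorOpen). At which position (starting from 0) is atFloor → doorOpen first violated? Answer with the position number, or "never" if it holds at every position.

never

atFloor → doorOpen holds at every position 0..10, and those are all the positions the trace ever visits, so the invariant G(atFloor → doorOpen) is never violated.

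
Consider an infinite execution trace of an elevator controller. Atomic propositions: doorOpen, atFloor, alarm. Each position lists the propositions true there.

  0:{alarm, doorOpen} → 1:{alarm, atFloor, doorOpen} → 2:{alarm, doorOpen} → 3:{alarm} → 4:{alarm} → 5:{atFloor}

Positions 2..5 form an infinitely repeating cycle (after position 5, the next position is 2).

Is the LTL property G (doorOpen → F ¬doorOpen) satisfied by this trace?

Holds

doorOpen → F ¬doorOpen holds at every position 0..5, and those are all positions ever visited, so G (doorOpen → F ¬doorOpen) holds.
Positions where doorOpen holds: 0, 1, 2.
Check F ¬doorOpen at each: 0→ok, 1→ok, 2→ok.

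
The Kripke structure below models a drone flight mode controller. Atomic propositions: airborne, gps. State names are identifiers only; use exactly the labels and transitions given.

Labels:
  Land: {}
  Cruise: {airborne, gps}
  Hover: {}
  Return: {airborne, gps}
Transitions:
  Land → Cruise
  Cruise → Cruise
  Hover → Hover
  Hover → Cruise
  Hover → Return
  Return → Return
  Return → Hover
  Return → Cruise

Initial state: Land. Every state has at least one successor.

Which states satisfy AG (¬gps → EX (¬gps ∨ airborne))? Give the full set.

{Land, Cruise, Hover, Return}

States satisfying ¬gps → EX (¬gps ∨ airborne): {Land, Cruise, Hover, Return}.
States satisfying AG (¬gps → EX (¬gps ∨ airborne)): {Land, Cruise, Hover, Return}.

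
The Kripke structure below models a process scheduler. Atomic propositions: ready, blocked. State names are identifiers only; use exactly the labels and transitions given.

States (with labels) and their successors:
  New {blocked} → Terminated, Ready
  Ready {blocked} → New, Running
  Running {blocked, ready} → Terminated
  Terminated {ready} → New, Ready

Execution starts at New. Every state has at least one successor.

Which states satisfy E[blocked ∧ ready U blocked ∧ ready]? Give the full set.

{Running}

States satisfying blocked ∧ ready: {Running}.
States satisfying E[blocked ∧ ready U blocked ∧ ready]: {Running}.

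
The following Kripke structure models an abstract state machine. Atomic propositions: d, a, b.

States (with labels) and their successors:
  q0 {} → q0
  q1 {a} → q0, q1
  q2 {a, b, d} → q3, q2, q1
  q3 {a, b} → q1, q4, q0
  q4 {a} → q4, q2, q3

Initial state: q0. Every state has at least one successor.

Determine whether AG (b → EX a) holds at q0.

States satisfying b → EX a: {q0, q1, q2, q3, q4}.
States satisfying AG (b → EX a): {q0, q1, q2, q3, q4}.
Every state reachable from q0 satisfies b → EX a.
q0 ∈ Sat(AG (b → EX a)).

Holds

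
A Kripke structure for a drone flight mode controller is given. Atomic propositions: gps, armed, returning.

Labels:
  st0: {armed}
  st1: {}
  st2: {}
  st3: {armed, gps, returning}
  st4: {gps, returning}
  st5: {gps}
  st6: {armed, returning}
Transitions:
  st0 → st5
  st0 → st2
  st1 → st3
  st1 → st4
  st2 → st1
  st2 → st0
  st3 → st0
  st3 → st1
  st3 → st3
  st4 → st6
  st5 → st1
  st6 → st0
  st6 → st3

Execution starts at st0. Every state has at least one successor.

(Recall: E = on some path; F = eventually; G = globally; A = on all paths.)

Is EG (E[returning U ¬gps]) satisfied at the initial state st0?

Holds

States satisfying E[returning U ¬gps]: {st0, st1, st2, st3, st4, st6}.
States satisfying EG (E[returning U ¬gps]): {st0, st1, st2, st3, st4, st6}.
st0 ∈ Sat(EG (E[returning U ¬gps])).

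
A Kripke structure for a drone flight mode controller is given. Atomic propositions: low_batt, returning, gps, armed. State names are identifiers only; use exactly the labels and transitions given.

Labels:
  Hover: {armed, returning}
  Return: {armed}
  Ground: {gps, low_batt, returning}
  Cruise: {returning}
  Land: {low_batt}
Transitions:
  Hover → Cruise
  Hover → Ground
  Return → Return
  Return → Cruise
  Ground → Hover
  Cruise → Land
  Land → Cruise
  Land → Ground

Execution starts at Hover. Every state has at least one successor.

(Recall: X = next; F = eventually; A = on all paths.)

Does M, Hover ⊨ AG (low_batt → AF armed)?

States satisfying low_batt → AF armed: {Hover, Return, Ground, Cruise}.
States satisfying AG (low_batt → AF armed): ∅.
Land is reachable from Hover and violates low_batt → AF armed, so AG fails at Hover.
Hover ∉ Sat(AG (low_batt → AF armed)).

Violated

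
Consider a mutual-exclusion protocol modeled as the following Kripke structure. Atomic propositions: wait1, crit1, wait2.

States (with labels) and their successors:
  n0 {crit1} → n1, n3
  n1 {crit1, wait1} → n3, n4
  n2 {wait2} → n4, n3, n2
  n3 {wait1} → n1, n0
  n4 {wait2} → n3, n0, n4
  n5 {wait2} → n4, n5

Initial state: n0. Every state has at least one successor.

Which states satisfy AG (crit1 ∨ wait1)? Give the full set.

none

States satisfying crit1 ∨ wait1: {n0, n1, n3}.
States satisfying AG (crit1 ∨ wait1): ∅.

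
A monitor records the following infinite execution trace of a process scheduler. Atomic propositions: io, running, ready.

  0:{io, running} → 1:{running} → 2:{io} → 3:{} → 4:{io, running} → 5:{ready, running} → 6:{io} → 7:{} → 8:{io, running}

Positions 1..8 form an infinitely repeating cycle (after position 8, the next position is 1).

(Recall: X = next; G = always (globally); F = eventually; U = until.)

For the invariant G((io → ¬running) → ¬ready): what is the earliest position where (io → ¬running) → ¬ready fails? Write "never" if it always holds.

Check (io → ¬running) → ¬ready at each position in order: 0 ✓, 1 ✓, 2 ✓, 3 ✓, 4 ✓.
At position 5 the labels are {ready, running}, so (io → ¬running) → ¬ready is false there. This is the first violation.

5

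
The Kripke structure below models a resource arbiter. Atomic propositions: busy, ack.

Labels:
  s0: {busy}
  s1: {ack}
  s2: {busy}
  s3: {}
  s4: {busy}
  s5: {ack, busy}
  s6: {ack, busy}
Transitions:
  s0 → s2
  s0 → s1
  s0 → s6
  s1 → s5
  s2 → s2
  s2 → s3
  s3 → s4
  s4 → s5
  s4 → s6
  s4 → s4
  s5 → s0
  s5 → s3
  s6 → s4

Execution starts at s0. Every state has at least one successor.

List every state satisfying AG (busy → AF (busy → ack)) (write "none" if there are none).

States satisfying busy → AF (busy → ack): {s1, s3, s5, s6}.
States satisfying AG (busy → AF (busy → ack)): ∅.

none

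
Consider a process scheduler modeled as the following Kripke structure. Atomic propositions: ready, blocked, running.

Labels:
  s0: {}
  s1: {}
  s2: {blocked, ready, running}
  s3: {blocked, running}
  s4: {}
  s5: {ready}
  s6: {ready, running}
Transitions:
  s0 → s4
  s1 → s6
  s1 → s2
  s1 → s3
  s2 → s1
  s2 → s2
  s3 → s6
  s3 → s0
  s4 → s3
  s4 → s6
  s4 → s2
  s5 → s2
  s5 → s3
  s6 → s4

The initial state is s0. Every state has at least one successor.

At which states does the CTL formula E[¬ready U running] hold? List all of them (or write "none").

States satisfying ¬ready: {s0, s1, s3, s4}.
States satisfying running: {s2, s3, s6}.
States satisfying E[¬ready U running]: {s0, s1, s2, s3, s4, s6}.

{s0, s1, s2, s3, s4, s6}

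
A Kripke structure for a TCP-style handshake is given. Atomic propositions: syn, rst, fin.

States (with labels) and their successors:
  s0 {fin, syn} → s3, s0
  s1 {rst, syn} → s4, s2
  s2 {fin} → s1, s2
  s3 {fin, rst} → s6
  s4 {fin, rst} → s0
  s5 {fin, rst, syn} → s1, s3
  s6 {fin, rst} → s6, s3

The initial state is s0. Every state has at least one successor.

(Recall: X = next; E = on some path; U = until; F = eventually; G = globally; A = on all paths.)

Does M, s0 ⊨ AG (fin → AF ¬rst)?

No

States satisfying fin → AF ¬rst: {s0, s1, s2, s4}.
States satisfying AG (fin → AF ¬rst): ∅.
s3 is reachable from s0 and violates fin → AF ¬rst, so AG fails at s0.
s0 ∉ Sat(AG (fin → AF ¬rst)).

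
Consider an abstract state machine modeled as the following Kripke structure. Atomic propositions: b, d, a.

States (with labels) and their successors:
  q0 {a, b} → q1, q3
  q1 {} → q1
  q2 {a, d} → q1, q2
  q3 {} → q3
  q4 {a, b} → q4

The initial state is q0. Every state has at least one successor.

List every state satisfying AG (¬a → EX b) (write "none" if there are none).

States satisfying ¬a → EX b: {q0, q2, q4}.
States satisfying AG (¬a → EX b): {q4}.

{q4}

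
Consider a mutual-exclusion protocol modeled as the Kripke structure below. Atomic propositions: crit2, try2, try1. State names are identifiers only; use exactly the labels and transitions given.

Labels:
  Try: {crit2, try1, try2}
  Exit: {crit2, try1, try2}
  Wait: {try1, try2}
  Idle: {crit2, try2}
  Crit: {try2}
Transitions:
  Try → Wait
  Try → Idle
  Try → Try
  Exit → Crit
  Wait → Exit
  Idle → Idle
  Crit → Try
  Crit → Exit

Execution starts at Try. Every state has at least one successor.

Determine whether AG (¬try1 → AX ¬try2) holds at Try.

No

States satisfying ¬try1 → AX ¬try2: {Try, Exit, Wait}.
States satisfying AG (¬try1 → AX ¬try2): ∅.
Crit is reachable from Try and violates ¬try1 → AX ¬try2, so AG fails at Try.
Try ∉ Sat(AG (¬try1 → AX ¬try2)).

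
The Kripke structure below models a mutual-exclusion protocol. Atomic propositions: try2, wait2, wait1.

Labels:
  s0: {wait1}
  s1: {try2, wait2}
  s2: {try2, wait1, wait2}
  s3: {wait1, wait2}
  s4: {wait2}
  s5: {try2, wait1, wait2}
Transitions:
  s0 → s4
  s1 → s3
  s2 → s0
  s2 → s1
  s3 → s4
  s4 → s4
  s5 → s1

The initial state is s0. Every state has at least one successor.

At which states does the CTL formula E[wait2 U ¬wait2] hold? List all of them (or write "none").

States satisfying wait2: {s1, s2, s3, s4, s5}.
States satisfying ¬wait2: {s0}.
States satisfying E[wait2 U ¬wait2]: {s0, s2}.

{s0, s2}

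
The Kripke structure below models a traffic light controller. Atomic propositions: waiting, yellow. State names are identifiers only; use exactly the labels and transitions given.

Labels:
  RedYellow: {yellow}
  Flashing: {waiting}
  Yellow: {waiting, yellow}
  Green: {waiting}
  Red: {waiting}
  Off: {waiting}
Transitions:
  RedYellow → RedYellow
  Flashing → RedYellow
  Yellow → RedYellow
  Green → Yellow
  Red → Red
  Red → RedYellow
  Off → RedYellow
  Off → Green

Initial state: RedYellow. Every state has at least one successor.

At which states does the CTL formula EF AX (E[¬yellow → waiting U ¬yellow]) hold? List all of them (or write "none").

none

States satisfying AX (E[¬yellow → waiting U ¬yellow]): ∅.
States satisfying EF AX (E[¬yellow → waiting U ¬yellow]): ∅.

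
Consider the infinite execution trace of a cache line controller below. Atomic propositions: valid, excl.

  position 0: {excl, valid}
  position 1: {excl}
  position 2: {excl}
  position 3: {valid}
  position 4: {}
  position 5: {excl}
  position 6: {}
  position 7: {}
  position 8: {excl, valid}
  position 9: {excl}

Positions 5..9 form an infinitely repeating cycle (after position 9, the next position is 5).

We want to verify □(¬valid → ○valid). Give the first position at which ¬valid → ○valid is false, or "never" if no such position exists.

Check ¬valid → ○valid at each position in order: 0 ✓.
At position 1 the labels are {excl} and the next position 2 has {excl}, so ¬valid → ○valid is false there. This is the first violation.

1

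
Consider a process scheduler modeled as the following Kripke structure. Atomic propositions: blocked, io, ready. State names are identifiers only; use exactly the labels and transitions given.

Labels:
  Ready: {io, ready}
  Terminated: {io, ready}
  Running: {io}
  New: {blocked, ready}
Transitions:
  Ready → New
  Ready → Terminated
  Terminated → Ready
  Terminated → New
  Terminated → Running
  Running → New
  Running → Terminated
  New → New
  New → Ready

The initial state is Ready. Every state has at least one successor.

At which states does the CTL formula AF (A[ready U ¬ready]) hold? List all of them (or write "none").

States satisfying A[ready U ¬ready]: {Running}.
States satisfying AF (A[ready U ¬ready]): {Running}.

{Running}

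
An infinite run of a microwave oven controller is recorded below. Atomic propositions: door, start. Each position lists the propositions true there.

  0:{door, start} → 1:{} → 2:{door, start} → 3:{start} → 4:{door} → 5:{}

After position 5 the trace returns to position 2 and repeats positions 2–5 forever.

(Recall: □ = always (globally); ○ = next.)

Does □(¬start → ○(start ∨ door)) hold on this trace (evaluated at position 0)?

Does not hold

¬start → ○(start ∨ door) must hold at every position from 0 onward. It fails at position 4, so □(¬start → ○(start ∨ door)) is false.
Positions where ¬start holds: 1, 4, 5.
Check ○(start ∨ door) at each: 1→ok, 4→fails, 5→ok.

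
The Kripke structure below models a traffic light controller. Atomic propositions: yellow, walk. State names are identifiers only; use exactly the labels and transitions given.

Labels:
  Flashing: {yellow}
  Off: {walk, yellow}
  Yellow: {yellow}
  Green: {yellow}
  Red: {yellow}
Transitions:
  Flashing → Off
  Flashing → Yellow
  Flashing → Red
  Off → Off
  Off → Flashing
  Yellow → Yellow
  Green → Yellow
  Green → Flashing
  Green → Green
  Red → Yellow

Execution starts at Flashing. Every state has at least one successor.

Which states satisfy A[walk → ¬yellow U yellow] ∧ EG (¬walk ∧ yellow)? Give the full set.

States satisfying walk → ¬yellow: {Flashing, Yellow, Green, Red}.
States satisfying yellow: {Flashing, Off, Yellow, Green, Red}.
States satisfying A[walk → ¬yellow U yellow]: {Flashing, Off, Yellow, Green, Red}.
States satisfying ¬walk ∧ yellow: {Flashing, Yellow, Green, Red}.
States satisfying EG (¬walk ∧ yellow): {Flashing, Yellow, Green, Red}.
States satisfying A[walk → ¬yellow U yellow] ∧ EG (¬walk ∧ yellow): {Flashing, Yellow, Green, Red}.

{Flashing, Yellow, Green, Red}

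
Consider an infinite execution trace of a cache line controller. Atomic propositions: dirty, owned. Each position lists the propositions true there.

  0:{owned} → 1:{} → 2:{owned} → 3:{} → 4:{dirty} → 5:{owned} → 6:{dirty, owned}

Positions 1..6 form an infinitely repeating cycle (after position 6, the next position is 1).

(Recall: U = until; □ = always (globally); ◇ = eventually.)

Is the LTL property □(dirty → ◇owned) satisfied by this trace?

dirty → ◇owned holds at every position 0..6, and those are all positions ever visited, so □(dirty → ◇owned) holds.
Positions where dirty holds: 4, 6.
Check ◇owned at each: 4→ok, 6→ok.

Satisfied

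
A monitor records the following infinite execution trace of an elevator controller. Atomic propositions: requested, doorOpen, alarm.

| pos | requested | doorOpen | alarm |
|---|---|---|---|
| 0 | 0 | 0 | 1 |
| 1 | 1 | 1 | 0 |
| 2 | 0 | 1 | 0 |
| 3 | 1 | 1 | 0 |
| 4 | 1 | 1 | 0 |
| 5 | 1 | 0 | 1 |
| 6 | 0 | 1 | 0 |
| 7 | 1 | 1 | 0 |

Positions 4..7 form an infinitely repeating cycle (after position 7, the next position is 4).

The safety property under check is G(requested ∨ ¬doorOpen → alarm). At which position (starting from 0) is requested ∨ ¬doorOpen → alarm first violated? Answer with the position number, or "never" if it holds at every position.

Check requested ∨ ¬doorOpen → alarm at each position in order: 0 ✓.
At position 1 the labels are {doorOpen, requested}, so requested ∨ ¬doorOpen → alarm is false there. This is the first violation.

1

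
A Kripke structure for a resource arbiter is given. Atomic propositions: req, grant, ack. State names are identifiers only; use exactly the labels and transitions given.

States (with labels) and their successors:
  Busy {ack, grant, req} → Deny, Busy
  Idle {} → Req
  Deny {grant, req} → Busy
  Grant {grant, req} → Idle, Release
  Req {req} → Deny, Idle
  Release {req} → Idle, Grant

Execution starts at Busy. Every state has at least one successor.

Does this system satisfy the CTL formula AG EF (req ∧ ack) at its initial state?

States satisfying EF (req ∧ ack): {Busy, Idle, Deny, Grant, Req, Release}.
States satisfying AG EF (req ∧ ack): {Busy, Idle, Deny, Grant, Req, Release}.
Every state reachable from Busy satisfies EF (req ∧ ack).
Busy ∈ Sat(AG EF (req ∧ ack)).

Yes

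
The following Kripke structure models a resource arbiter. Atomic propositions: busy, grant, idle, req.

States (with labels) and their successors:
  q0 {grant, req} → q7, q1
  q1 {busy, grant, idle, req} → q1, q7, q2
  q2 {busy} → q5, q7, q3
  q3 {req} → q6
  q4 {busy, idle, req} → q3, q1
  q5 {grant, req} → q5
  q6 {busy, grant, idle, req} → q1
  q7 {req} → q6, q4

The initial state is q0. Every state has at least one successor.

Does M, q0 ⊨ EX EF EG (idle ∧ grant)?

Satisfied

States satisfying EF EG (idle ∧ grant): {q0, q1, q2, q3, q4, q6, q7}.
States satisfying EX EF EG (idle ∧ grant): {q0, q1, q2, q3, q4, q6, q7}.
q0 ∈ Sat(EX EF EG (idle ∧ grant)).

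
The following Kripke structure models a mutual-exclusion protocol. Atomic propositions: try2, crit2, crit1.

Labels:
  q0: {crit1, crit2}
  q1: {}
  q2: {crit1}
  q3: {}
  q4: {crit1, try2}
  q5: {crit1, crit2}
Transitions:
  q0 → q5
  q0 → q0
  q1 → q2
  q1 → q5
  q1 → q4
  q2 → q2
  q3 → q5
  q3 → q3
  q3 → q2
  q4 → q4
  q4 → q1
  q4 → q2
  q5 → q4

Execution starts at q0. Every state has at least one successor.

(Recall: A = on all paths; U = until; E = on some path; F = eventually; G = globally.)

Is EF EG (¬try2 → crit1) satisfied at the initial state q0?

States satisfying EG (¬try2 → crit1): {q0, q2, q4, q5}.
States satisfying EF EG (¬try2 → crit1): {q0, q1, q2, q3, q4, q5}.
Some path from q0 reaches a state where EG (¬try2 → crit1) holds.
q0 ∈ Sat(EF EG (¬try2 → crit1)).

Holds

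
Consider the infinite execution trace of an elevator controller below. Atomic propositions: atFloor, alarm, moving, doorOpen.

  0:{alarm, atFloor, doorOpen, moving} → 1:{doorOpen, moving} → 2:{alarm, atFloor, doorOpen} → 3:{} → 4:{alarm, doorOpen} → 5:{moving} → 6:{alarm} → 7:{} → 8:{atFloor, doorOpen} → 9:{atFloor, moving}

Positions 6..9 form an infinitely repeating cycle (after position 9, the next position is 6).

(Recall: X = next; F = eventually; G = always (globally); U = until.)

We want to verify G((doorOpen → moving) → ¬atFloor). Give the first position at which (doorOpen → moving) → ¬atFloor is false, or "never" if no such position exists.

0

At position 0 the labels are {alarm, atFloor, doorOpen, moving}, so (doorOpen → moving) → ¬atFloor is false there. This is the first violation.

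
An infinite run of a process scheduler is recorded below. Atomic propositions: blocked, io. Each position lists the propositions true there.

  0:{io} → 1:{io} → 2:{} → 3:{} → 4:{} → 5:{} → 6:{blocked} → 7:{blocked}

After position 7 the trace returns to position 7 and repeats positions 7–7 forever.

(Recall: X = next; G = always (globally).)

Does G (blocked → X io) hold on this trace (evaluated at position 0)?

Does not hold

blocked → X io must hold at every position from 0 onward. It fails at position 6, so G (blocked → X io) is false.
Positions where blocked holds: 6, 7.
Check X io at each: 6→fails, 7→fails.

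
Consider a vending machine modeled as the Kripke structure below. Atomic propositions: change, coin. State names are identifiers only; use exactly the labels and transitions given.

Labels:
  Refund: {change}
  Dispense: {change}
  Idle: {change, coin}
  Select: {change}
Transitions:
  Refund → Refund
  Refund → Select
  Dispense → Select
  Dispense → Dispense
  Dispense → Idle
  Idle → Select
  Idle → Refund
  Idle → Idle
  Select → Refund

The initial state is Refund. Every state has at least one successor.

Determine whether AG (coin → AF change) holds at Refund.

Satisfied

States satisfying coin → AF change: {Refund, Dispense, Idle, Select}.
States satisfying AG (coin → AF change): {Refund, Dispense, Idle, Select}.
Every state reachable from Refund satisfies coin → AF change.
Refund ∈ Sat(AG (coin → AF change)).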